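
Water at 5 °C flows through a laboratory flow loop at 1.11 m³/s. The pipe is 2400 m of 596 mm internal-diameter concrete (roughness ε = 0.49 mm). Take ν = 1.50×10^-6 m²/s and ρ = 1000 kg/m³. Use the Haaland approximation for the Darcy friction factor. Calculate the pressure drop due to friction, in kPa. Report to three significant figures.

Δp ≈ 604 kPa

V = 4Q/(πD²) = 4·1.11/(π·0.596²) = 3.979 m/s
Re = VD/ν = 3.979·0.596/1.50×10^-6 = 1.58×10^6 → turbulent
ε/D = 0.49/596 = 8.22×10^-4
Haaland: f = 0.01897
h_f = f(L/D)V²/(2g) = 0.01897·(2400/0.596)·3.979²/(2·9.81) = 61.62 m
Δp = ρg·h_f = 1000·9.81·61.62 = 604.5 kPa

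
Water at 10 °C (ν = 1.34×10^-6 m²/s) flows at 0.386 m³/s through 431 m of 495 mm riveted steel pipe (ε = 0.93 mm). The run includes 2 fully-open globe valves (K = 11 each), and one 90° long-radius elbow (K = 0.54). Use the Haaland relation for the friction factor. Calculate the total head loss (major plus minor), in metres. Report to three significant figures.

H_L ≈ 8.78 m

V = 4Q/(πD²) = 2.006 m/s; V²/2g = 0.2051 m
Re = 7.41×10^5, ε/D = 0.00188 → f = 0.02331 (Haaland)
Major: h_f = f(L/D)·V²/2g = 0.02331·870.7·0.2051 = 4.162 m
Minor: ΣK = 22.5; h_m = ΣK·V²/2g = 4.622 m
Total H_L = 4.162 + 4.622 = 8.784 m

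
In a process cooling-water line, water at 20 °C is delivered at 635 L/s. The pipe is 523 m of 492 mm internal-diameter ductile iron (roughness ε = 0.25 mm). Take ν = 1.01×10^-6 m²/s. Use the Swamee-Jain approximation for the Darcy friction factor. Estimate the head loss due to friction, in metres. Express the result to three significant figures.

V = 4Q/(πD²) = 4·0.635/(π·0.492²) = 3.340 m/s
Re = VD/ν = 3.340·0.492/1.01×10^-6 = 1.63×10^6 → turbulent
ε/D = 0.25/492 = 5.08×10^-4
Swamee-Jain: f = 0.01715
h_f = f(L/D)V²/(2g) = 0.01715·(523/0.492)·3.340²/(2·9.81) = 10.37 m

h_f ≈ 10.4 m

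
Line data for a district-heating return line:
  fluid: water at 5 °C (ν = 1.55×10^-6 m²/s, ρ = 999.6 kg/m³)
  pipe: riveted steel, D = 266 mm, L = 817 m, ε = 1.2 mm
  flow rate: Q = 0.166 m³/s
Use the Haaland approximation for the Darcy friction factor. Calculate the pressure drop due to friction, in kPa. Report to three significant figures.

Δp ≈ 407 kPa

V = 4Q/(πD²) = 4·0.166/(π·0.266²) = 2.987 m/s
Re = VD/ν = 2.987·0.266/1.55×10^-6 = 5.13×10^5 → turbulent
ε/D = 1.2/266 = 0.00451
Haaland: f = 0.02968
h_f = f(L/D)V²/(2g) = 0.02968·(817/0.266)·2.987²/(2·9.81) = 41.46 m
Δp = ρg·h_f = 999.6·9.81·41.46 = 406.6 kPa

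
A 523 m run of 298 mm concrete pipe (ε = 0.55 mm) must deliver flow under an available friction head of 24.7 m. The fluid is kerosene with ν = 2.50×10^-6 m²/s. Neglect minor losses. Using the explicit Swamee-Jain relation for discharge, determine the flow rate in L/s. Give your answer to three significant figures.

Swamee-Jain (Type II): Q = -0.965·√(gD⁵h_f/L)·ln[ε/(3.7D) + √(3.17ν²L/(gD³h_f))]
√(gD⁵h_f/L) = √(9.81·0.298⁵·24.7/523) = 0.03300
ε/(3.7D) = 4.99×10^-4; √(3.17ν²L/(gD³h_f)) = 4.02×10^-5
Q = -0.965·0.03300·ln(5.390×10^-4) = 0.2396 m³/s
Check: V = 3.44 m/s, Re = 4.10×10^5, f = 0.02353, h_f = 24.8 m ≈ 24.7 m ✓

Q ≈ 240 L/s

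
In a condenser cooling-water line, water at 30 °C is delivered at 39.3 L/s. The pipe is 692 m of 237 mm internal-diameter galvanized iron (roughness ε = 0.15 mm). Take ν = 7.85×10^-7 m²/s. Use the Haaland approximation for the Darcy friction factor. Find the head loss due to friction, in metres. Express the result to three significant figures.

h_f ≈ 2.24 m

V = 4Q/(πD²) = 4·0.0393/(π·0.237²) = 0.8909 m/s
Re = VD/ν = 0.8909·0.237/7.85×10^-7 = 2.69×10^5 → turbulent
ε/D = 0.15/237 = 6.33×10^-4
Haaland: f = 0.01893
h_f = f(L/D)V²/(2g) = 0.01893·(692/0.237)·0.8909²/(2·9.81) = 2.235 m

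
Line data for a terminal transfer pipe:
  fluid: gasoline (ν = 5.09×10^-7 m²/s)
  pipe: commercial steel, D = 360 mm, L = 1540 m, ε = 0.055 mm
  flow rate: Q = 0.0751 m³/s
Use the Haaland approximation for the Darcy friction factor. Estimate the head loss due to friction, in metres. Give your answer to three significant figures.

V = 4Q/(πD²) = 4·0.0751/(π·0.360²) = 0.7378 m/s
Re = VD/ν = 0.7378·0.360/5.09×10^-7 = 5.22×10^5 → turbulent
ε/D = 0.055/360 = 1.53×10^-4
Haaland: f = 0.01477
h_f = f(L/D)V²/(2g) = 0.01477·(1540/0.360)·0.7378²/(2·9.81) = 1.753 m

h_f ≈ 1.75 m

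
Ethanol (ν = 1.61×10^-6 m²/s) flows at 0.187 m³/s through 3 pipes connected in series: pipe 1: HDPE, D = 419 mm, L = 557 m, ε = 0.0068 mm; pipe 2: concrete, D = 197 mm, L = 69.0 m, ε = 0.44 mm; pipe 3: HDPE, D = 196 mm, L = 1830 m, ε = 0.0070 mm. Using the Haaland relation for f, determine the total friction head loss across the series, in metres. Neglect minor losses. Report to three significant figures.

Pipe 1: V = 1.356 m/s, Re = 3.53×10^5, ε/D = 1.62×10^-5, f = 0.01406, h_1 = f(L/D)V²/2g = 1.753 m
Pipe 2: V = 6.135 m/s, Re = 7.51×10^5, ε/D = 0.00223, f = 0.02437, h_2 = f(L/D)V²/2g = 16.38 m
Pipe 3: V = 6.198 m/s, Re = 7.55×10^5, ε/D = 3.57×10^-5, f = 0.01272, h_3 = f(L/D)V²/2g = 232.5 m
Series → Q common, losses add: H = Σh = 250.6 m

H ≈ 251 m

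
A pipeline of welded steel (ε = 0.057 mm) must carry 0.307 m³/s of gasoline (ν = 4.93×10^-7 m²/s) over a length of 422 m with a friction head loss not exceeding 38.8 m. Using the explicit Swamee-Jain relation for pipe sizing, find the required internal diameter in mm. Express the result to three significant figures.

Swamee-Jain (Type III): D = 0.66·[ε^1.25·(LQ²/(gh_f))^4.75 + ν·Q^9.4·(L/(gh_f))^5.2]^0.04
LQ²/(gh_f) = 0.1045; L/(gh_f) = 1.109
Term 1 = ε^1.25·(…)^4.75 = 1.09×10^-10; Term 2 = ν·Q^9.4·(…)^5.2 = 1.27×10^-11
D = 0.66·(1.09×10^-10 + 1.27×10^-11)^0.04 = 0.2648 m = 265 mm
Check: V = 5.58 m/s, Re = 2.99×10^6, f = 0.01434, h_f = 36.2 m ≈ 38.8 m ✓

D ≈ 265 mm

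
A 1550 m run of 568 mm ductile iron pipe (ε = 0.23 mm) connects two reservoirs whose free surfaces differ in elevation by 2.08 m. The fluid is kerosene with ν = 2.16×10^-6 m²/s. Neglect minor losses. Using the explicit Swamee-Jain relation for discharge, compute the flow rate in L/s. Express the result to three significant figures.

Swamee-Jain (Type II): Q = -0.965·√(gD⁵h_f/L)·ln[ε/(3.7D) + √(3.17ν²L/(gD³h_f))]
√(gD⁵h_f/L) = √(9.81·0.568⁵·2.08/1550) = 0.02790
ε/(3.7D) = 1.09×10^-4; √(3.17ν²L/(gD³h_f)) = 7.83×10^-5
Q = -0.965·0.02790·ln(1.877×10^-4) = 0.2310 m³/s
Check: V = 0.912 m/s, Re = 2.40×10^5, f = 0.01810, h_f = 2.09 m ≈ 2.08 m ✓

Q ≈ 231 L/s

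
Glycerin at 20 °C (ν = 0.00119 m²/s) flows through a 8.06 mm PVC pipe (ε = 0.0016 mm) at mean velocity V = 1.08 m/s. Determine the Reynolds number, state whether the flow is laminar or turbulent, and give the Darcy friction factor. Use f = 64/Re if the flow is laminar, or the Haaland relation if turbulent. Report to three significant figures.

Re = VD/ν = 1.080·0.00806/0.00119 = 7.31
Re < 2300 → laminar → f = 64/Re = 8.749

Re ≈ 7.31; laminar; f = 64/Re ≈ 8.75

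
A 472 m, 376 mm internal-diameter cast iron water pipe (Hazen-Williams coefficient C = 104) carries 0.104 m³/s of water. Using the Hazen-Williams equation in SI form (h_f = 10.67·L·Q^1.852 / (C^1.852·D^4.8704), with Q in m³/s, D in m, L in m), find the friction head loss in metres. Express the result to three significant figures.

h_f = 10.67·472·0.104^1.852 / (104^1.852·0.376^4.8704) = 1.641 m

h_f ≈ 1.64 m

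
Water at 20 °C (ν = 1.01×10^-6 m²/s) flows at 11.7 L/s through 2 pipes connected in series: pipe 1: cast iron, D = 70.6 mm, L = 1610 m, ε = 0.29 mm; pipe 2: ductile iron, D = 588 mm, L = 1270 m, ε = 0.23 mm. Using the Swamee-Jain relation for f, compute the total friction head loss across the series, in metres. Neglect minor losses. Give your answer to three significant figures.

Pipe 1: V = 2.989 m/s, Re = 2.09×10^5, ε/D = 0.00411, f = 0.02933, h_1 = f(L/D)V²/2g = 304.5 m
Pipe 2: V = 0.04309 m/s, Re = 2.51×10^4, ε/D = 3.91×10^-4, f = 0.02547, h_2 = f(L/D)V²/2g = 0.005204 m
Series → Q common, losses add: H = Σh = 304.5 m

H ≈ 305 m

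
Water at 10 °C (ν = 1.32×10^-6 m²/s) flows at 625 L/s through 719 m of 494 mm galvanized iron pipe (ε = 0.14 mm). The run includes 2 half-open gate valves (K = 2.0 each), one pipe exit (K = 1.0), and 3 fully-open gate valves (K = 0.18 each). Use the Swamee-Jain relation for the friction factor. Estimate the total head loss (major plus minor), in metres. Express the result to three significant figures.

V = 4Q/(πD²) = 3.261 m/s; V²/2g = 0.5420 m
Re = 1.22×10^6, ε/D = 2.83×10^-4 → f = 0.01548 (Swamee-Jain)
Major: h_f = f(L/D)·V²/2g = 0.01548·1455·0.5420 = 12.21 m
Minor: ΣK = 5.54; h_m = ΣK·V²/2g = 3.003 m
Total H_L = 12.21 + 3.003 = 15.21 m

H_L ≈ 15.2 m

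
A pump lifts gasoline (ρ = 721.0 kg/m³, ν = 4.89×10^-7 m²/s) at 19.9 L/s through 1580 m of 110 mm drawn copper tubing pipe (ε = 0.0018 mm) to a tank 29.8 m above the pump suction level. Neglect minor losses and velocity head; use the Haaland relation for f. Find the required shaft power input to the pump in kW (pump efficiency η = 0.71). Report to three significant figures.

V = 4Q/(πD²) = 2.094 m/s; Re = 4.71×10^5; ε/D = 1.64×10^-5; f = 0.01339
h_f = f(L/D)V²/2g = 42.97 m
Total head H = z + h_f = 29.8 + 42.97 = 72.77 m
P_hyd = ρgQH = 721.0·9.81·0.0199·72.77 = 10.24 kW
P_shaft = P_hyd/η = 10.24/0.71 = 14.43 kW

P_shaft ≈ 14.4 kW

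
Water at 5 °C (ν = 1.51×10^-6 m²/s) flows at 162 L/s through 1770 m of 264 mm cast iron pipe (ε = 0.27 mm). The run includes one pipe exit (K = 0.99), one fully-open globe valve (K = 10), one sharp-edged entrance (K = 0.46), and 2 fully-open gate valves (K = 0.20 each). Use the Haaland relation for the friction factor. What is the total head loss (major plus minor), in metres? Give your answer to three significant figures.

H_L ≈ 66.0 m

V = 4Q/(πD²) = 2.959 m/s; V²/2g = 0.4464 m
Re = 5.17×10^5, ε/D = 0.00102 → f = 0.02028 (Haaland)
Major: h_f = f(L/D)·V²/2g = 0.02028·6705·0.4464 = 60.70 m
Minor: ΣK = 11.8; h_m = ΣK·V²/2g = 5.290 m
Total H_L = 60.70 + 5.290 = 65.99 m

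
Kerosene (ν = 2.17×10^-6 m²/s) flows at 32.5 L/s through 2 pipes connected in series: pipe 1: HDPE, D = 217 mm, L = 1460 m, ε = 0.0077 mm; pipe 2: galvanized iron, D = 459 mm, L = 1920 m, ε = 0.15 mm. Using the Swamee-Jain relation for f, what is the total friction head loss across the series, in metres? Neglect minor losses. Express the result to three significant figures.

H ≈ 5.10 m

Pipe 1: V = 0.8788 m/s, Re = 8.79×10^4, ε/D = 3.55×10^-5, f = 0.01856, h_1 = f(L/D)V²/2g = 4.914 m
Pipe 2: V = 0.1964 m/s, Re = 4.15×10^4, ε/D = 3.27×10^-4, f = 0.02280, h_2 = f(L/D)V²/2g = 0.1875 m
Series → Q common, losses add: H = Σh = 5.101 m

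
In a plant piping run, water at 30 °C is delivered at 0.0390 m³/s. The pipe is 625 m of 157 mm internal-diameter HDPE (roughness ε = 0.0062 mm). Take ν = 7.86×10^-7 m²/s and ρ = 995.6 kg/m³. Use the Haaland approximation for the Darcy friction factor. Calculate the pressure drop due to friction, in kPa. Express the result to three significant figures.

Δp ≈ 113 kPa

V = 4Q/(πD²) = 4·0.0390/(π·0.157²) = 2.015 m/s
Re = VD/ν = 2.015·0.157/7.86×10^-7 = 4.02×10^5 → turbulent
ε/D = 0.0062/157 = 3.95×10^-5
Haaland: f = 0.01400
h_f = f(L/D)V²/(2g) = 0.01400·(625/0.157)·2.015²/(2·9.81) = 11.53 m
Δp = ρg·h_f = 995.6·9.81·11.53 = 112.6 kPa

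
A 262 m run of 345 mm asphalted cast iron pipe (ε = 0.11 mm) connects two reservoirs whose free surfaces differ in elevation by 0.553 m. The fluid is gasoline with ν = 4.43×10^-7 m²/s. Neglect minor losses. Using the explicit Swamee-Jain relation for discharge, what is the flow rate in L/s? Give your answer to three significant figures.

Q ≈ 88.2 L/s

Swamee-Jain (Type II): Q = -0.965·√(gD⁵h_f/L)·ln[ε/(3.7D) + √(3.17ν²L/(gD³h_f))]
√(gD⁵h_f/L) = √(9.81·0.345⁵·0.553/262) = 0.01006
ε/(3.7D) = 8.62×10^-5; √(3.17ν²L/(gD³h_f)) = 2.70×10^-5
Q = -0.965·0.01006·ln(1.132×10^-4) = 0.08821 m³/s
Check: V = 0.944 m/s, Re = 7.35×10^5, f = 0.01615, h_f = 0.557 m ≈ 0.553 m ✓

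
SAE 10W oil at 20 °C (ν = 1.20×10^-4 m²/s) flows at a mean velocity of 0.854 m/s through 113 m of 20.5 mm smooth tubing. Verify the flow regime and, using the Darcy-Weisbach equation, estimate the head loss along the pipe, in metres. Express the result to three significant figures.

h_f ≈ 89.9 m

Re = VD/ν = 0.854·0.02050/1.20×10^-4 = 146 → laminar (Re < 2300)
f = 64/Re = 0.4387
h_f = f(L/D)V²/(2g) = 0.4387·(113/0.02050)·0.854²/(2·9.81) = 89.89 m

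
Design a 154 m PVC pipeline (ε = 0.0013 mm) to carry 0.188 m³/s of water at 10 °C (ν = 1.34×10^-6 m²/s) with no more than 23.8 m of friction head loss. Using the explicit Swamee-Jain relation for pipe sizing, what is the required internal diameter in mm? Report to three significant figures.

Swamee-Jain (Type III): D = 0.66·[ε^1.25·(LQ²/(gh_f))^4.75 + ν·Q^9.4·(L/(gh_f))^5.2]^0.04
LQ²/(gh_f) = 0.02331; L/(gh_f) = 0.6596
Term 1 = ε^1.25·(…)^4.75 = 7.74×10^-16; Term 2 = ν·Q^9.4·(…)^5.2 = 2.31×10^-14
D = 0.66·(7.74×10^-16 + 2.31×10^-14)^0.04 = 0.1882 m = 188 mm
Check: V = 6.76 m/s, Re = 9.49×10^5, f = 0.01188, h_f = 22.6 m ≈ 23.8 m ✓

D ≈ 188 mm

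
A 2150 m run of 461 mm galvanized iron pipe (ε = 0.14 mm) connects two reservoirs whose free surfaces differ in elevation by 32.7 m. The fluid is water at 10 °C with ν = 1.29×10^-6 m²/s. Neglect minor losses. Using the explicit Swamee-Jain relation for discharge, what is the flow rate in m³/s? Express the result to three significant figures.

Swamee-Jain (Type II): Q = -0.965·√(gD⁵h_f/L)·ln[ε/(3.7D) + √(3.17ν²L/(gD³h_f))]
√(gD⁵h_f/L) = √(9.81·0.461⁵·32.7/2150) = 0.05574
ε/(3.7D) = 8.21×10^-5; √(3.17ν²L/(gD³h_f)) = 1.90×10^-5
Q = -0.965·0.05574·ln(1.011×10^-4) = 0.4948 m³/s
Check: V = 2.96 m/s, Re = 1.06×10^6, f = 0.01575, h_f = 32.9 m ≈ 32.7 m ✓

Q ≈ 0.495 m³/s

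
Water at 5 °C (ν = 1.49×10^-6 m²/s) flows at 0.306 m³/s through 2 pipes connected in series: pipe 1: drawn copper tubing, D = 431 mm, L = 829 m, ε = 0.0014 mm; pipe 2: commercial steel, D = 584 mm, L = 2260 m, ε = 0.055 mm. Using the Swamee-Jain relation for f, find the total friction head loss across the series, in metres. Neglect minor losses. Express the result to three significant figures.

Pipe 1: V = 2.097 m/s, Re = 6.07×10^5, ε/D = 3.25×10^-6, f = 0.01271, h_1 = f(L/D)V²/2g = 5.481 m
Pipe 2: V = 1.142 m/s, Re = 4.48×10^5, ε/D = 9.42×10^-5, f = 0.01459, h_2 = f(L/D)V²/2g = 3.756 m
Series → Q common, losses add: H = Σh = 9.236 m

H ≈ 9.24 m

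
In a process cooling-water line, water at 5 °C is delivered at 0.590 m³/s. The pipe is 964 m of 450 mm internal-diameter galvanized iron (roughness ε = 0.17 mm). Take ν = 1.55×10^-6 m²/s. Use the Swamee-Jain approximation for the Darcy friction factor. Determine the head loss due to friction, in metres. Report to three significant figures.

h_f ≈ 24.6 m

V = 4Q/(πD²) = 4·0.590/(π·0.450²) = 3.710 m/s
Re = VD/ν = 3.710·0.450/1.55×10^-6 = 1.08×10^6 → turbulent
ε/D = 0.17/450 = 3.78×10^-4
Swamee-Jain: f = 0.01637
h_f = f(L/D)V²/(2g) = 0.01637·(964/0.450)·3.710²/(2·9.81) = 24.59 m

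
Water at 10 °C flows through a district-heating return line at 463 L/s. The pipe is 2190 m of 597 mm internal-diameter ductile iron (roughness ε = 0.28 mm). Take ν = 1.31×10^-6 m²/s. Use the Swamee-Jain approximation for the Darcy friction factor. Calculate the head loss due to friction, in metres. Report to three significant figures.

h_f ≈ 8.83 m

V = 4Q/(πD²) = 4·0.463/(π·0.597²) = 1.654 m/s
Re = VD/ν = 1.654·0.597/1.31×10^-6 = 7.54×10^5 → turbulent
ε/D = 0.28/597 = 4.69×10^-4
Swamee-Jain: f = 0.01726
h_f = f(L/D)V²/(2g) = 0.01726·(2190/0.597)·1.654²/(2·9.81) = 8.827 m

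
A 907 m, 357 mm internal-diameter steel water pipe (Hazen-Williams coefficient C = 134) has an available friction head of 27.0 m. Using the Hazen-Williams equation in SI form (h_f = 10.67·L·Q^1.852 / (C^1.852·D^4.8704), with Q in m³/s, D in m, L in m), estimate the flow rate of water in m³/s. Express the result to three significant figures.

Q ≈ 0.373 m³/s

Rearranging: Q = [h_f·C^1.852·D^4.8704 / (10.67·L)]^(1/1.852)
Q = [27.0·134^1.852·0.357^4.8704 / (10.67·907)]^0.540 = 0.3728 m³/s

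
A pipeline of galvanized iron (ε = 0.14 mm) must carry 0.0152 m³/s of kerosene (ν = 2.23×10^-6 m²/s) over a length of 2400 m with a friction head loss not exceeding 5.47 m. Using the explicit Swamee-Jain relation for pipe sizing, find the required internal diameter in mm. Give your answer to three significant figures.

D ≈ 183 mm

Swamee-Jain (Type III): D = 0.66·[ε^1.25·(LQ²/(gh_f))^4.75 + ν·Q^9.4·(L/(gh_f))^5.2]^0.04
LQ²/(gh_f) = 0.01033; L/(gh_f) = 44.73
Term 1 = ε^1.25·(…)^4.75 = 5.63×10^-15; Term 2 = ν·Q^9.4·(…)^5.2 = 6.93×10^-15
D = 0.66·(5.63×10^-15 + 6.93×10^-15)^0.04 = 0.1834 m = 183 mm
Check: V = 0.575 m/s, Re = 4.73×10^4, f = 0.02367, h_f = 5.22 m ≈ 5.47 m ✓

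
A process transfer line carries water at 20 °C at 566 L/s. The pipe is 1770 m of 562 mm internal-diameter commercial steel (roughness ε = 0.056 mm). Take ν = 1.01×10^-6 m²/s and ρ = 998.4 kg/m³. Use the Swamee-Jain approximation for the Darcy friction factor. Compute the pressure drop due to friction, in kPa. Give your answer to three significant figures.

Δp ≈ 108 kPa

V = 4Q/(πD²) = 4·0.566/(π·0.562²) = 2.282 m/s
Re = VD/ν = 2.282·0.562/1.01×10^-6 = 1.27×10^6 → turbulent
ε/D = 0.056/562 = 9.96×10^-5
Swamee-Jain: f = 0.01325
h_f = f(L/D)V²/(2g) = 0.01325·(1770/0.562)·2.282²/(2·9.81) = 11.08 m
Δp = ρg·h_f = 998.4·9.81·11.08 = 108.5 kPa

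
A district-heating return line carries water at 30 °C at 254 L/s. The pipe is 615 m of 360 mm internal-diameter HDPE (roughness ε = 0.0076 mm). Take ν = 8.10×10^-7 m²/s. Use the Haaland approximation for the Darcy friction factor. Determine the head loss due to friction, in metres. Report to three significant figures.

h_f ≈ 6.40 m

V = 4Q/(πD²) = 4·0.254/(π·0.360²) = 2.495 m/s
Re = VD/ν = 2.495·0.360/8.10×10^-7 = 1.11×10^6 → turbulent
ε/D = 0.0076/360 = 2.11×10^-5
Haaland: f = 0.01181
h_f = f(L/D)V²/(2g) = 0.01181·(615/0.360)·2.495²/(2·9.81) = 6.405 m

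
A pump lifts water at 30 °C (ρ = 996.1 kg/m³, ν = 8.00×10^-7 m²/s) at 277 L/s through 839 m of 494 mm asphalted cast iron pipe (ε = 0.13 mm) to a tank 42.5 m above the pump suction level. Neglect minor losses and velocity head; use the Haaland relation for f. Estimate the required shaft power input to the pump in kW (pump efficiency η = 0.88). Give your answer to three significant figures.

V = 4Q/(πD²) = 1.445 m/s; Re = 8.92×10^5; ε/D = 2.63×10^-4; f = 0.01533
h_f = f(L/D)V²/2g = 2.772 m
Total head H = z + h_f = 42.5 + 2.772 = 45.27 m
P_hyd = ρgQH = 996.1·9.81·0.277·45.27 = 122.5 kW
P_shaft = P_hyd/η = 122.5/0.88 = 139.3 kW

P_shaft ≈ 139 kW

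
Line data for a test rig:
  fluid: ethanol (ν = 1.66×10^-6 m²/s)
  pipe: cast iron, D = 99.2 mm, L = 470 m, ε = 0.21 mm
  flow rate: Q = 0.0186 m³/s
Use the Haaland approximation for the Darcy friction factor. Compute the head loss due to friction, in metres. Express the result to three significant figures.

V = 4Q/(πD²) = 4·0.0186/(π·0.0992²) = 2.407 m/s
Re = VD/ν = 2.407·0.0992/1.66×10^-6 = 1.44×10^5 → turbulent
ε/D = 0.21/99.2 = 0.00212
Haaland: f = 0.02486
h_f = f(L/D)V²/(2g) = 0.02486·(470/0.0992)·2.407²/(2·9.81) = 34.77 m

h_f ≈ 34.8 m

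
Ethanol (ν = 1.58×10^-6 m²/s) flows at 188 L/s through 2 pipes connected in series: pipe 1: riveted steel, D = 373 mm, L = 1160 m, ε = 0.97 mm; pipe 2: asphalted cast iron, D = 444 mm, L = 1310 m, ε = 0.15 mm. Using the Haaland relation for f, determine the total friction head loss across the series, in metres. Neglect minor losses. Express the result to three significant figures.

H ≈ 15.7 m

Pipe 1: V = 1.720 m/s, Re = 4.06×10^5, ε/D = 0.00260, f = 0.02553, h_1 = f(L/D)V²/2g = 11.98 m
Pipe 2: V = 1.214 m/s, Re = 3.41×10^5, ε/D = 3.38×10^-4, f = 0.01689, h_2 = f(L/D)V²/2g = 3.744 m
Series → Q common, losses add: H = Σh = 15.72 m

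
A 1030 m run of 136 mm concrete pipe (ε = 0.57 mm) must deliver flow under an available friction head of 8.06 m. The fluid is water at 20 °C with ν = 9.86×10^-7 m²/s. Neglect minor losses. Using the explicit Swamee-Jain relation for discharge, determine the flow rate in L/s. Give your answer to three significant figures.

Q ≈ 12.2 L/s

Swamee-Jain (Type II): Q = -0.965·√(gD⁵h_f/L)·ln[ε/(3.7D) + √(3.17ν²L/(gD³h_f))]
√(gD⁵h_f/L) = √(9.81·0.136⁵·8.06/1030) = 0.001890
ε/(3.7D) = 0.00113; √(3.17ν²L/(gD³h_f)) = 1.26×10^-4
Q = -0.965·0.001890·ln(0.001259) = 0.01218 m³/s
Check: V = 0.838 m/s, Re = 1.16×10^5, f = 0.02996, h_f = 8.13 m ≈ 8.06 m ✓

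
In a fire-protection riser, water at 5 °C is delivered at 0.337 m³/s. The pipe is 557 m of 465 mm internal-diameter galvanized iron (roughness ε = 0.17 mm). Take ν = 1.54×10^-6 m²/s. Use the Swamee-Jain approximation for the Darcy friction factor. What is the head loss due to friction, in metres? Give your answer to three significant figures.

V = 4Q/(πD²) = 4·0.337/(π·0.465²) = 1.984 m/s
Re = VD/ν = 1.984·0.465/1.54×10^-6 = 5.99×10^5 → turbulent
ε/D = 0.17/465 = 3.66×10^-4
Swamee-Jain: f = 0.01670
h_f = f(L/D)V²/(2g) = 0.01670·(557/0.465)·1.984²/(2·9.81) = 4.014 m

h_f ≈ 4.01 m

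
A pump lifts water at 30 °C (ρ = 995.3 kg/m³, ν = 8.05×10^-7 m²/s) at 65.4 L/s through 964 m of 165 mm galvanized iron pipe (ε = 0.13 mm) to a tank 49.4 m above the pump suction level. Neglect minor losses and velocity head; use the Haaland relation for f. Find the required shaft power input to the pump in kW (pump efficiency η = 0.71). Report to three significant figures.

P_shaft ≈ 92.2 kW

V = 4Q/(πD²) = 3.059 m/s; Re = 6.27×10^5; ε/D = 7.88×10^-4; f = 0.01908
h_f = f(L/D)V²/2g = 53.15 m
Total head H = z + h_f = 49.4 + 53.15 = 102.5 m
P_hyd = ρgQH = 995.3·9.81·0.0654·102.5 = 65.48 kW
P_shaft = P_hyd/η = 65.48/0.71 = 92.23 kW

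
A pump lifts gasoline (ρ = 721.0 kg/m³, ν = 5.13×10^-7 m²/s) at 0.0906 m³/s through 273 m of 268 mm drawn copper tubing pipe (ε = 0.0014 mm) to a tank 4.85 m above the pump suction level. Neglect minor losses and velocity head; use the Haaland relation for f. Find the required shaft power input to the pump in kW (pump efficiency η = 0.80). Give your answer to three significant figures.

V = 4Q/(πD²) = 1.606 m/s; Re = 8.39×10^5; ε/D = 5.22×10^-6; f = 0.01202
h_f = f(L/D)V²/2g = 1.609 m
Total head H = z + h_f = 4.85 + 1.609 = 6.459 m
P_hyd = ρgQH = 721.0·9.81·0.0906·6.459 = 4.139 kW
P_shaft = P_hyd/η = 4.139/0.80 = 5.174 kW

P_shaft ≈ 5.17 kW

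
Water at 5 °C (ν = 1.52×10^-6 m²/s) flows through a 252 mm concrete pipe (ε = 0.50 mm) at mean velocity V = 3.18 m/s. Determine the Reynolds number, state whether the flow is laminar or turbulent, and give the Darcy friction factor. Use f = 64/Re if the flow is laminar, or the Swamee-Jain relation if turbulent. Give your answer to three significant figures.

Re ≈ 5.27×10^5; turbulent; f ≈ 0.0238

Re = VD/ν = 3.180·0.252/1.52×10^-6 = 5.27×10^5
Re > 4000 → turbulent; ε/D = 0.00198
Swamee-Jain: f = 0.02383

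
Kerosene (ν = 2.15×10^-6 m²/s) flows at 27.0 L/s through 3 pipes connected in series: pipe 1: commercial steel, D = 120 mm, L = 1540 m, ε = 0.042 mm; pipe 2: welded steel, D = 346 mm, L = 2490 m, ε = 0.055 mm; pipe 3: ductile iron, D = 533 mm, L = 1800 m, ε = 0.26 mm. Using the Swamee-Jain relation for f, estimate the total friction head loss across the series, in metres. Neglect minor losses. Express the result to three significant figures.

Pipe 1: V = 2.387 m/s, Re = 1.33×10^5, ε/D = 3.50×10^-4, f = 0.01898, h_1 = f(L/D)V²/2g = 70.75 m
Pipe 2: V = 0.2872 m/s, Re = 4.62×10^4, ε/D = 1.59×10^-4, f = 0.02174, h_2 = f(L/D)V²/2g = 0.6576 m
Pipe 3: V = 0.1210 m/s, Re = 3.00×10^4, ε/D = 4.88×10^-4, f = 0.02480, h_3 = f(L/D)V²/2g = 0.06251 m
Series → Q common, losses add: H = Σh = 71.47 m

H ≈ 71.5 m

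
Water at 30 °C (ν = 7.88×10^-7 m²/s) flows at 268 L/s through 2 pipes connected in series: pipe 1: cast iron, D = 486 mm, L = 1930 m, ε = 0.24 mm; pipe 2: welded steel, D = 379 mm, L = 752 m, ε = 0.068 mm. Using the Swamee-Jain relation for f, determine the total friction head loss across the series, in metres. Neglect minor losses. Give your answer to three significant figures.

Pipe 1: V = 1.445 m/s, Re = 8.91×10^5, ε/D = 4.94×10^-4, f = 0.01732, h_1 = f(L/D)V²/2g = 7.317 m
Pipe 2: V = 2.376 m/s, Re = 1.14×10^6, ε/D = 1.79×10^-4, f = 0.01443, h_2 = f(L/D)V²/2g = 8.234 m
Series → Q common, losses add: H = Σh = 15.55 m

H ≈ 15.6 m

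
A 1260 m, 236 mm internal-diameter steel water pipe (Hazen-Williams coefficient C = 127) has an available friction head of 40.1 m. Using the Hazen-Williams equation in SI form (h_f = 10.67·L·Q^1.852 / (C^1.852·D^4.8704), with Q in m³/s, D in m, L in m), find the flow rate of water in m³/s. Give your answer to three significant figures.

Rearranging: Q = [h_f·C^1.852·D^4.8704 / (10.67·L)]^(1/1.852)
Q = [40.1·127^1.852·0.236^4.8704 / (10.67·1260)]^0.540 = 0.1233 m³/s

Q ≈ 0.123 m³/s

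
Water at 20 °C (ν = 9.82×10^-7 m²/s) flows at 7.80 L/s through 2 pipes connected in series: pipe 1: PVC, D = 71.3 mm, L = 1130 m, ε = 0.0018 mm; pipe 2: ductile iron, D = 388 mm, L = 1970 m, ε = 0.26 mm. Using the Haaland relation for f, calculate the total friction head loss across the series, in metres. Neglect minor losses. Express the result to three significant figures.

Pipe 1: V = 1.954 m/s, Re = 1.42×10^5, ε/D = 2.52×10^-5, f = 0.01672, h_1 = f(L/D)V²/2g = 51.54 m
Pipe 2: V = 0.06597 m/s, Re = 2.61×10^4, ε/D = 6.70×10^-4, f = 0.02556, h_2 = f(L/D)V²/2g = 0.02878 m
Series → Q common, losses add: H = Σh = 51.56 m

H ≈ 51.6 m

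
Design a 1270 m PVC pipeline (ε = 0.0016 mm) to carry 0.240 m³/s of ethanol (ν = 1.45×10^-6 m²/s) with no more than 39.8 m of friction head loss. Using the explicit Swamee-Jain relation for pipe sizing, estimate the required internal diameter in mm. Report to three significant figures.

Swamee-Jain (Type III): D = 0.66·[ε^1.25·(LQ²/(gh_f))^4.75 + ν·Q^9.4·(L/(gh_f))^5.2]^0.04
LQ²/(gh_f) = 0.1874; L/(gh_f) = 3.253
Term 1 = ε^1.25·(…)^4.75 = 2.00×10^-11; Term 2 = ν·Q^9.4·(…)^5.2 = 9.98×10^-10
D = 0.66·(2.00×10^-11 + 9.98×10^-10)^0.04 = 0.2883 m = 288 mm
Check: V = 3.68 m/s, Re = 7.31×10^5, f = 0.01236, h_f = 37.5 m ≈ 39.8 m ✓

D ≈ 288 mm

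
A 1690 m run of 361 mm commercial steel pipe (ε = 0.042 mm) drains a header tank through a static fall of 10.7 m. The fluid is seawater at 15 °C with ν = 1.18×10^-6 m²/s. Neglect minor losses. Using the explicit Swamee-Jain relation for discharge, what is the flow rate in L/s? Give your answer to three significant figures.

Swamee-Jain (Type II): Q = -0.965·√(gD⁵h_f/L)·ln[ε/(3.7D) + √(3.17ν²L/(gD³h_f))]
√(gD⁵h_f/L) = √(9.81·0.361⁵·10.7/1690) = 0.01951
ε/(3.7D) = 3.14×10^-5; √(3.17ν²L/(gD³h_f)) = 3.89×10^-5
Q = -0.965·0.01951·ln(7.031×10^-5) = 0.1801 m³/s
Check: V = 1.76 m/s, Re = 5.38×10^5, f = 0.01454, h_f = 10.7 m ≈ 10.7 m ✓

Q ≈ 180 L/s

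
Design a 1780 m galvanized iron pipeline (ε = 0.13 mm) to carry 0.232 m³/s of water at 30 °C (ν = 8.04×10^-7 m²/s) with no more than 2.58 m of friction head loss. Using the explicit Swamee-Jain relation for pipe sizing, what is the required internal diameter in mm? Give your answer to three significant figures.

D ≈ 552 mm

Swamee-Jain (Type III): D = 0.66·[ε^1.25·(LQ²/(gh_f))^4.75 + ν·Q^9.4·(L/(gh_f))^5.2]^0.04
LQ²/(gh_f) = 3.785; L/(gh_f) = 70.33
Term 1 = ε^1.25·(…)^4.75 = 0.00773; Term 2 = ν·Q^9.4·(…)^5.2 = 0.00352
D = 0.66·(0.00773 + 0.00352)^0.04 = 0.5516 m = 552 mm
Check: V = 0.971 m/s, Re = 6.66×10^5, f = 0.01551, h_f = 2.41 m ≈ 2.58 m ✓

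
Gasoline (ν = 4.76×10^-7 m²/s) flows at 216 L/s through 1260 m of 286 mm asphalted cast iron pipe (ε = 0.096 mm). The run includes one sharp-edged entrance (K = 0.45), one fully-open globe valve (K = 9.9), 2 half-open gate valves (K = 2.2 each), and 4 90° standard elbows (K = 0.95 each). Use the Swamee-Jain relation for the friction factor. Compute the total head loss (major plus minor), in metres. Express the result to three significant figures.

H_L ≈ 50.6 m

V = 4Q/(πD²) = 3.362 m/s; V²/2g = 0.5762 m
Re = 2.02×10^6, ε/D = 3.36×10^-4 → f = 0.01572 (Swamee-Jain)
Major: h_f = f(L/D)·V²/2g = 0.01572·4406·0.5762 = 39.91 m
Minor: ΣK = 18.6; h_m = ΣK·V²/2g = 10.69 m
Total H_L = 39.91 + 10.69 = 50.60 m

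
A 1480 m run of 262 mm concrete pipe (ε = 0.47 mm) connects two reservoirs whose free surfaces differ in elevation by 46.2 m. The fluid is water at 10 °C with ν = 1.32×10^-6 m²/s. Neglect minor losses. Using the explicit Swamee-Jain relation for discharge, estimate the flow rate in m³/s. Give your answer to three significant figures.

Q ≈ 0.142 m³/s

Swamee-Jain (Type II): Q = -0.965·√(gD⁵h_f/L)·ln[ε/(3.7D) + √(3.17ν²L/(gD³h_f))]
√(gD⁵h_f/L) = √(9.81·0.262⁵·46.2/1480) = 0.01944
ε/(3.7D) = 4.85×10^-4; √(3.17ν²L/(gD³h_f)) = 3.17×10^-5
Q = -0.965·0.01944·ln(5.165×10^-4) = 0.1420 m³/s
Check: V = 2.63 m/s, Re = 5.23×10^5, f = 0.02325, h_f = 46.4 m ≈ 46.2 m ✓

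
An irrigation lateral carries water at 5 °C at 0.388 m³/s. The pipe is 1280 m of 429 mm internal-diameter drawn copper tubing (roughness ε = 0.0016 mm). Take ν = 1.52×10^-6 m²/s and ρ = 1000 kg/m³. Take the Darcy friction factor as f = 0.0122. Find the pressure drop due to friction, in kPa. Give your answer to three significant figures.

Δp ≈ 131 kPa

V = 4Q/(πD²) = 4·0.388/(π·0.429²) = 2.684 m/s
h_f = f(L/D)V²/(2g) = 0.01220·(1280/0.429)·2.684²/(2·9.81) = 13.37 m
Δp = ρg·h_f = 1000·9.81·13.37 = 131.1 kPa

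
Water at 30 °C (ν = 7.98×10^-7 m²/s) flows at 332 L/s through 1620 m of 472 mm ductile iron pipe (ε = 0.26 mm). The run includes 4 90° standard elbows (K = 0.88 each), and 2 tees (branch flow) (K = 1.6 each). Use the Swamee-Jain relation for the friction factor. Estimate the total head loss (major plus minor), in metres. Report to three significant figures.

H_L ≈ 12.3 m

V = 4Q/(πD²) = 1.897 m/s; V²/2g = 0.1835 m
Re = 1.12×10^6, ε/D = 5.51×10^-4 → f = 0.01758 (Swamee-Jain)
Major: h_f = f(L/D)·V²/2g = 0.01758·3432·0.1835 = 11.07 m
Minor: ΣK = 6.72; h_m = ΣK·V²/2g = 1.233 m
Total H_L = 11.07 + 1.233 = 12.31 m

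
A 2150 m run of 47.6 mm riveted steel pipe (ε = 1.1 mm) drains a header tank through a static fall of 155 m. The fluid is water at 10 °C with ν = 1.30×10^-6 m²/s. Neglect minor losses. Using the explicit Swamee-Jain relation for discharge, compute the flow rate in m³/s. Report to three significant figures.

Swamee-Jain (Type II): Q = -0.965·√(gD⁵h_f/L)·ln[ε/(3.7D) + √(3.17ν²L/(gD³h_f))]
√(gD⁵h_f/L) = √(9.81·0.0476⁵·155/2150) = 4.157×10^-4
ε/(3.7D) = 0.00625; √(3.17ν²L/(gD³h_f)) = 2.65×10^-4
Q = -0.965·4.157×10^-4·ln(0.006511) = 0.002020 m³/s
Check: V = 1.13 m/s, Re = 4.16×10^4, f = 0.05273, h_f = 156 m ≈ 155 m ✓

Q ≈ 0.00202 m³/s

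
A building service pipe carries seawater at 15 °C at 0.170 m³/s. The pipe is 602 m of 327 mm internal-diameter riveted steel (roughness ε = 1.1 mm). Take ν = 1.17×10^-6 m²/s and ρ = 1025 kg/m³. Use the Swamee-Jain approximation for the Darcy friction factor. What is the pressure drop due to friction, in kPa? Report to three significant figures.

Δp ≈ 106 kPa

V = 4Q/(πD²) = 4·0.170/(π·0.327²) = 2.024 m/s
Re = VD/ν = 2.024·0.327/1.17×10^-6 = 5.66×10^5 → turbulent
ε/D = 1.1/327 = 0.00336
Swamee-Jain: f = 0.02735
h_f = f(L/D)V²/(2g) = 0.02735·(602/0.327)·2.024²/(2·9.81) = 10.51 m
Δp = ρg·h_f = 1025·9.81·10.51 = 105.7 kPa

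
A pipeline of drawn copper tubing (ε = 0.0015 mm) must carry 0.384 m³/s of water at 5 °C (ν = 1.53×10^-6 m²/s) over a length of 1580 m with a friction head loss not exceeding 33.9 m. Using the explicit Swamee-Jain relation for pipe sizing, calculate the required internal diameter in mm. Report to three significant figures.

D ≈ 373 mm

Swamee-Jain (Type III): D = 0.66·[ε^1.25·(LQ²/(gh_f))^4.75 + ν·Q^9.4·(L/(gh_f))^5.2]^0.04
LQ²/(gh_f) = 0.7006; L/(gh_f) = 4.751
Term 1 = ε^1.25·(…)^4.75 = 9.68×10^-9; Term 2 = ν·Q^9.4·(…)^5.2 = 6.26×10^-7
D = 0.66·(9.68×10^-9 + 6.26×10^-7)^0.04 = 0.3730 m = 373 mm
Check: V = 3.51 m/s, Re = 8.57×10^5, f = 0.01201, h_f = 32.0 m ≈ 33.9 m ✓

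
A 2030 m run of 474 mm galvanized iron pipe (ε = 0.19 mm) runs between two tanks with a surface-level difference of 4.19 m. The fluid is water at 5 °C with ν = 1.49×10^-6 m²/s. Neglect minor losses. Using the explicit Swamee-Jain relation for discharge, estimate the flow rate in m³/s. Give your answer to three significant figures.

Swamee-Jain (Type II): Q = -0.965·√(gD⁵h_f/L)·ln[ε/(3.7D) + √(3.17ν²L/(gD³h_f))]
√(gD⁵h_f/L) = √(9.81·0.474⁵·4.19/2030) = 0.02201
ε/(3.7D) = 1.08×10^-4; √(3.17ν²L/(gD³h_f)) = 5.71×10^-5
Q = -0.965·0.02201·ln(1.655×10^-4) = 0.1849 m³/s
Check: V = 1.05 m/s, Re = 3.33×10^5, f = 0.01759, h_f = 4.22 m ≈ 4.19 m ✓

Q ≈ 0.185 m³/s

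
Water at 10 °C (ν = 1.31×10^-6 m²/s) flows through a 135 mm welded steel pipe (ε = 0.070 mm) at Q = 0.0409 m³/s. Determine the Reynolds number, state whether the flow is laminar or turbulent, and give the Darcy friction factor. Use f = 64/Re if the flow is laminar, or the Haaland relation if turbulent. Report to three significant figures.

V = 4Q/(πD²) = 2.857 m/s
Re = VD/ν = 2.857·0.135/1.31×10^-6 = 2.94×10^5
Re > 4000 → turbulent; ε/D = 5.19×10^-4
Haaland: f = 0.01820

Re ≈ 2.94×10^5; turbulent; f ≈ 0.0182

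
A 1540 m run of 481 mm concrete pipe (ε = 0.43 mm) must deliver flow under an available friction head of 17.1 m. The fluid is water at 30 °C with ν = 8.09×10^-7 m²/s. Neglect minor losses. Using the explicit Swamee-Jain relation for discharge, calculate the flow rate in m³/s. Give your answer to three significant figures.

Q ≈ 0.423 m³/s

Swamee-Jain (Type II): Q = -0.965·√(gD⁵h_f/L)·ln[ε/(3.7D) + √(3.17ν²L/(gD³h_f))]
√(gD⁵h_f/L) = √(9.81·0.481⁵·17.1/1540) = 0.05296
ε/(3.7D) = 2.42×10^-4; √(3.17ν²L/(gD³h_f)) = 1.31×10^-5
Q = -0.965·0.05296·ln(2.547×10^-4) = 0.4229 m³/s
Check: V = 2.33 m/s, Re = 1.38×10^6, f = 0.01943, h_f = 17.2 m ≈ 17.1 m ✓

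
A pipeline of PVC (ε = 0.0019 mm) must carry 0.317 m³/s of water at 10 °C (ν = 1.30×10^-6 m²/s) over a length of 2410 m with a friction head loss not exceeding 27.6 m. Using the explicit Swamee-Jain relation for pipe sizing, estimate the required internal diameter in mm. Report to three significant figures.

Swamee-Jain (Type III): D = 0.66·[ε^1.25·(LQ²/(gh_f))^4.75 + ν·Q^9.4·(L/(gh_f))^5.2]^0.04
LQ²/(gh_f) = 0.8945; L/(gh_f) = 8.901
Term 1 = ε^1.25·(…)^4.75 = 4.15×10^-8; Term 2 = ν·Q^9.4·(…)^5.2 = 2.30×10^-6
D = 0.66·(4.15×10^-8 + 2.30×10^-6)^0.04 = 0.3929 m = 393 mm
Check: V = 2.61 m/s, Re = 7.90×10^5, f = 0.01219, h_f = 26.0 m ≈ 27.6 m ✓

D ≈ 393 mm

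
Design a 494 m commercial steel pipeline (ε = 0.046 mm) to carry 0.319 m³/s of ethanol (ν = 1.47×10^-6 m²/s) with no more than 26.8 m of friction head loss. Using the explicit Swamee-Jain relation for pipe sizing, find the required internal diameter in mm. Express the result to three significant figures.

Swamee-Jain (Type III): D = 0.66·[ε^1.25·(LQ²/(gh_f))^4.75 + ν·Q^9.4·(L/(gh_f))^5.2]^0.04
LQ²/(gh_f) = 0.1912; L/(gh_f) = 1.879
Term 1 = ε^1.25·(…)^4.75 = 1.46×10^-9; Term 2 = ν·Q^9.4·(…)^5.2 = 8.46×10^-10
D = 0.66·(1.46×10^-9 + 8.46×10^-10)^0.04 = 0.2979 m = 298 mm
Check: V = 4.58 m/s, Re = 9.27×10^5, f = 0.01431, h_f = 25.3 m ≈ 26.8 m ✓

D ≈ 298 mm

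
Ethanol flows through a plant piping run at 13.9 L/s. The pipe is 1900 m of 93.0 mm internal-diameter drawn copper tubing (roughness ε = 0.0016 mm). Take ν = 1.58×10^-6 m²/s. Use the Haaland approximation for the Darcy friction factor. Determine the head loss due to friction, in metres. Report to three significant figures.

V = 4Q/(πD²) = 4·0.0139/(π·0.0930²) = 2.046 m/s
Re = VD/ν = 2.046·0.0930/1.58×10^-6 = 1.20×10^5 → turbulent
ε/D = 0.0016/93.0 = 1.72×10^-5
Haaland: f = 0.01723
h_f = f(L/D)V²/(2g) = 0.01723·(1900/0.0930)·2.046²/(2·9.81) = 75.11 m

h_f ≈ 75.1 m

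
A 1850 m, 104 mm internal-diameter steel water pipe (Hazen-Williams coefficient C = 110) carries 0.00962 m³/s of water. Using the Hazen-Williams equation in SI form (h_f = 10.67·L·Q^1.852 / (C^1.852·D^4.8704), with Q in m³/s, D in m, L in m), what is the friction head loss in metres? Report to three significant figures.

h_f = 10.67·1850·0.00962^1.852 / (110^1.852·0.104^4.8704) = 36.89 m

h_f ≈ 36.9 m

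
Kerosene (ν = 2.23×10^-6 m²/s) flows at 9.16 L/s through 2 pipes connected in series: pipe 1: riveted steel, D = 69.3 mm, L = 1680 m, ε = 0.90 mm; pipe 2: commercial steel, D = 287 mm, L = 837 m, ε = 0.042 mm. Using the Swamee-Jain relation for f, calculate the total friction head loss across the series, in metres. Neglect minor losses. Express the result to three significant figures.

H ≈ 309 m

Pipe 1: V = 2.429 m/s, Re = 7.55×10^4, ε/D = 0.0130, f = 0.04245, h_1 = f(L/D)V²/2g = 309.4 m
Pipe 2: V = 0.1416 m/s, Re = 1.82×10^4, ε/D = 1.46×10^-4, f = 0.02677, h_2 = f(L/D)V²/2g = 0.07979 m
Series → Q common, losses add: H = Σh = 309.4 m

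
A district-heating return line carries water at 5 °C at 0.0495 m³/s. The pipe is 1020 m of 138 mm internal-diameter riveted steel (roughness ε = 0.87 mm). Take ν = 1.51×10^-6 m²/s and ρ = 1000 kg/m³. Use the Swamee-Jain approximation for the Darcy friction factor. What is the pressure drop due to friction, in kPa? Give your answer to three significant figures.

V = 4Q/(πD²) = 4·0.0495/(π·0.138²) = 3.309 m/s
Re = VD/ν = 3.309·0.138/1.51×10^-6 = 3.02×10^5 → turbulent
ε/D = 0.87/138 = 0.00630
Swamee-Jain: f = 0.03301
h_f = f(L/D)V²/(2g) = 0.03301·(1020/0.138)·3.309²/(2·9.81) = 136.2 m
Δp = ρg·h_f = 1000·9.81·136.2 = 1336 kPa

Δp ≈ 1340 kPa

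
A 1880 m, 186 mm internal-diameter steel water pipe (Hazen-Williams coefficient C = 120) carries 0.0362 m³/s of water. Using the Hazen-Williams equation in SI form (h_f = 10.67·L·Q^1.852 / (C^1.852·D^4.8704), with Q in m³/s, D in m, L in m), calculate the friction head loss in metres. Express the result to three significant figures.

h_f = 10.67·1880·0.0362^1.852 / (120^1.852·0.186^4.8704) = 21.89 m

h_f ≈ 21.9 m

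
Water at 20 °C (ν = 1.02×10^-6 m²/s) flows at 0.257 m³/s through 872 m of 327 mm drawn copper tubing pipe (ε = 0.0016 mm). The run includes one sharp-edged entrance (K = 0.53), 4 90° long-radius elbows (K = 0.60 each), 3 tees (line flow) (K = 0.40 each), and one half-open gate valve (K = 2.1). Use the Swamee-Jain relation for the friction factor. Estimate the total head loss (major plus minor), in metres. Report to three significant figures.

V = 4Q/(πD²) = 3.060 m/s; V²/2g = 0.4773 m
Re = 9.81×10^5, ε/D = 4.89×10^-6 → f = 0.01177 (Swamee-Jain)
Major: h_f = f(L/D)·V²/2g = 0.01177·2667·0.4773 = 14.98 m
Minor: ΣK = 6.23; h_m = ΣK·V²/2g = 2.974 m
Total H_L = 14.98 + 2.974 = 17.95 m

H_L ≈ 17.9 m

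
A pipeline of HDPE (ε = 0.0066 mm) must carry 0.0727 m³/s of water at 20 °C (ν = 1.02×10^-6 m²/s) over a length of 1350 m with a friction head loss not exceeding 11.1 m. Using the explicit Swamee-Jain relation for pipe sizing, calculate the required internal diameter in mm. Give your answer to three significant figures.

D ≈ 240 mm

Swamee-Jain (Type III): D = 0.66·[ε^1.25·(LQ²/(gh_f))^4.75 + ν·Q^9.4·(L/(gh_f))^5.2]^0.04
LQ²/(gh_f) = 0.06553; L/(gh_f) = 12.40
Term 1 = ε^1.25·(…)^4.75 = 7.99×10^-13; Term 2 = ν·Q^9.4·(…)^5.2 = 9.83×10^-12
D = 0.66·(7.99×10^-13 + 9.83×10^-12)^0.04 = 0.2402 m = 240 mm
Check: V = 1.60 m/s, Re = 3.78×10^5, f = 0.01414, h_f = 10.4 m ≈ 11.1 m ✓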